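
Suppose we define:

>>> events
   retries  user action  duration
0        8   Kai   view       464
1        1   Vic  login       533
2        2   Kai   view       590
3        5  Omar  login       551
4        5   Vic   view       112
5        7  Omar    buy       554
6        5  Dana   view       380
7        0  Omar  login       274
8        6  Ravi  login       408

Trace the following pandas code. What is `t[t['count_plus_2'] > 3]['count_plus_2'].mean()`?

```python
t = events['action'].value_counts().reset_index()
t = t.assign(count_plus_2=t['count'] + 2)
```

6.0

value_counts of action:
action
view     4
login    4
buy      1
Name: count, dtype: int64
reset_index():
  action  count
0   view      4
1  login      4
2    buy      1
add column count_plus_2 = t['count'] + 2:
  action  count  count_plus_2
0   view      4             6
1  login      4             6
2    buy      1             3
filter rows where count_plus_2 > 3:
  action  count  count_plus_2
0   view      4             6
1  login      4             6
mean of column 'count_plus_2' → 6.0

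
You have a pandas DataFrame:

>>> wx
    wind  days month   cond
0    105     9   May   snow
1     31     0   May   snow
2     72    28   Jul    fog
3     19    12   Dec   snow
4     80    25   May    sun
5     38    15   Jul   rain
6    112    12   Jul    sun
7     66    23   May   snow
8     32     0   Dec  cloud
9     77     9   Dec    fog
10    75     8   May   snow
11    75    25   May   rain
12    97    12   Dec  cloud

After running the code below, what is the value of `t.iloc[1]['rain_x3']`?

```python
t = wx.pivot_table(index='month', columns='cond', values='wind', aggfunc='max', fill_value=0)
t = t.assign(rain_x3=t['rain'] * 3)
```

pivot: rows=month, cols=cond, max(wind):
cond   cloud  fog  rain  snow  sun
month                             
Dec       97   77     0    19    0
Jul        0   72    38     0  112
May        0    0    75   105   80
add column rain_x3 = t['rain'] * 3:
cond   cloud  fog  rain  snow  sun  rain_x3
month                                      
Dec       97   77     0    19    0        0
Jul        0   72    38     0  112      114
May        0    0    75   105   80      225
So iloc[1]['rain_x3'] = 114.

114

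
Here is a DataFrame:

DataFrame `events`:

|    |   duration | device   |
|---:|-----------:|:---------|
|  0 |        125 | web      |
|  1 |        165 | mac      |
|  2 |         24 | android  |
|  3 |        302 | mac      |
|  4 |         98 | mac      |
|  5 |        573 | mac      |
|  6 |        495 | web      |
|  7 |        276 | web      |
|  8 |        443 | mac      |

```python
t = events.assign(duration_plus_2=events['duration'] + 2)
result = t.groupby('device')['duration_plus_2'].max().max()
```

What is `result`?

575

add column duration_plus_2 = events['duration'] + 2:
   duration   device  duration_plus_2
0       125      web              127
1       165      mac              167
2        24  android               26
3       302      mac              304
4        98      mac              100
5       573      mac              575
6       495      web              497
7       276      web              278
8       443      mac              445
group by device, max of duration_plus_2:
device
android     26
mac        575
web        497
Name: duration_plus_2, dtype: int64
max of the resulting series → 575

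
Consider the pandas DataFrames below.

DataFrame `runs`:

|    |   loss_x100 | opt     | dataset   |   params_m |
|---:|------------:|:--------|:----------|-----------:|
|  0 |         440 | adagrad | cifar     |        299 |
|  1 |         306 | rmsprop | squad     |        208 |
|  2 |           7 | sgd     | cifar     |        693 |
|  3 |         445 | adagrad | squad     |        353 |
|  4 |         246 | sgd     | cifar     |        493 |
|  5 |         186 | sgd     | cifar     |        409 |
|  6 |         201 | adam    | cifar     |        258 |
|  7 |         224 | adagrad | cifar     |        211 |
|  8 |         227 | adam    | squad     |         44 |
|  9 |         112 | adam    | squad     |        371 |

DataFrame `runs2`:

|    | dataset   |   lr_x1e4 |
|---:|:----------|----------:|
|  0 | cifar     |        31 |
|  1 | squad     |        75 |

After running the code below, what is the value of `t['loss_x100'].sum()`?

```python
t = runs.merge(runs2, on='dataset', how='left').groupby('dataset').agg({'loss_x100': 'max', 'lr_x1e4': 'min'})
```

885

merge on 'dataset' (how='left') → 10 rows:
   loss_x100      opt dataset  params_m  lr_x1e4
0        440  adagrad   cifar       299       31
1        306  rmsprop   squad       208       75
2          7      sgd   cifar       693       31
3        445  adagrad   squad       353       75
4        246      sgd   cifar       493       31
5        186      sgd   cifar       409       31
6        201     adam   cifar       258       31
7        224  adagrad   cifar       211       31
8        227     adam   squad        44       75
9        112     adam   squad       371       75
group by dataset: max(loss_x100), min(lr_x1e4):
         loss_x100  lr_x1e4
dataset                    
cifar          440       31
squad          445       75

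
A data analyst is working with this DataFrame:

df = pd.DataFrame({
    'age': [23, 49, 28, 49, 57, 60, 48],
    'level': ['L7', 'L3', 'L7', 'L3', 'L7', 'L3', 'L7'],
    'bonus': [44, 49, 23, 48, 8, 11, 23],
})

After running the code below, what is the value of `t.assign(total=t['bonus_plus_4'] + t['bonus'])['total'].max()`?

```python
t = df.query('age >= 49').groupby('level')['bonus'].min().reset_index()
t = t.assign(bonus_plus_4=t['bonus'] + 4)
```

26

filter rows where age >= 49:
   age level  bonus
1   49    L3     49
3   49    L3     48
4   57    L7      8
5   60    L3     11
group by level, min of bonus:
level
L3    11
L7     8
Name: bonus, dtype: int64
reset_index():
  level  bonus
0    L3     11
1    L7      8
add column bonus_plus_4 = t['bonus'] + 4:
  level  bonus  bonus_plus_4
0    L3     11            15
1    L7      8            12
add column total = t['bonus_plus_4'] + t['bonus']:
  level  bonus  bonus_plus_4  total
0    L3     11            15     26
1    L7      8            12     20
So max() = 26.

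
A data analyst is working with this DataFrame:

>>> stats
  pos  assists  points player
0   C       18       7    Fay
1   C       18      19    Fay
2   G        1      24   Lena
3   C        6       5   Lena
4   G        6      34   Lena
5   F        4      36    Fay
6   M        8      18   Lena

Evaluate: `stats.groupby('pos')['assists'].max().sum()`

36

group by pos, max of assists:
pos
C    18
F     4
G     6
M     8
Name: assists, dtype: int64
So sum() = 36.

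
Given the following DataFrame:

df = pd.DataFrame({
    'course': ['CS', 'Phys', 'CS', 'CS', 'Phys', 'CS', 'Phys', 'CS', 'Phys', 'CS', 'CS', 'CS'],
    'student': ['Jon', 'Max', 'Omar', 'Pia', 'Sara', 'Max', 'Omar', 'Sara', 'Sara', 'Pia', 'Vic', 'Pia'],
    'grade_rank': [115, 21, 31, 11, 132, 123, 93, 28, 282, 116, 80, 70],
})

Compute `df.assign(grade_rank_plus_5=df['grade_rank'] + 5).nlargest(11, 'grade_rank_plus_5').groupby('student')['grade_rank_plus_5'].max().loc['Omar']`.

98

add column grade_rank_plus_5 = df['grade_rank'] + 5:
   course student  grade_rank  grade_rank_plus_5
0      CS     Jon         115                120
1    Phys     Max          21                 26
2      CS    Omar          31                 36
3      CS     Pia          11                 16
4    Phys    Sara         132                137
5      CS     Max         123                128
6    Phys    Omar          93                 98
7      CS    Sara          28                 33
8    Phys    Sara         282                287
9      CS     Pia         116                121
10     CS     Vic          80                 85
11     CS     Pia          70                 75
take 11 rows with largest grade_rank_plus_5:
   course student  grade_rank  grade_rank_plus_5
8    Phys    Sara         282                287
4    Phys    Sara         132                137
5      CS     Max         123                128
9      CS     Pia         116                121
0      CS     Jon         115                120
6    Phys    Omar          93                 98
10     CS     Vic          80                 85
11     CS     Pia          70                 75
2      CS    Omar          31                 36
7      CS    Sara          28                 33
1    Phys     Max          21                 26
group by student, max of grade_rank_plus_5:
student
Jon     120
Max     128
Omar     98
Pia     121
Sara    287
Vic      85
Name: grade_rank_plus_5, dtype: int64
Reading off the value at index 'Omar', we get 98.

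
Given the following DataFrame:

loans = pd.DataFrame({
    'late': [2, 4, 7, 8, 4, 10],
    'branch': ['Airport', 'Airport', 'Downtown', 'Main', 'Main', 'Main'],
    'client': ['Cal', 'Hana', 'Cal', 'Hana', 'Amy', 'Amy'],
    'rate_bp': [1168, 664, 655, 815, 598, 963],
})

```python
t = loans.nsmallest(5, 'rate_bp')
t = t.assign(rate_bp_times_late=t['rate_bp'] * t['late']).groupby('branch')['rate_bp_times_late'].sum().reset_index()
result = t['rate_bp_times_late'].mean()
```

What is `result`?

take 5 rows with smallest rate_bp:
   late    branch client  rate_bp
4     4      Main    Amy      598
2     7  Downtown    Cal      655
1     4   Airport   Hana      664
3     8      Main   Hana      815
5    10      Main    Amy      963
add column rate_bp_times_late = t['rate_bp'] * t['late']:
   late    branch client  rate_bp  rate_bp_times_late
4     4      Main    Amy      598                2392
2     7  Downtown    Cal      655                4585
1     4   Airport   Hana      664                2656
3     8      Main   Hana      815                6520
5    10      Main    Amy      963                9630
group by branch, sum of rate_bp_times_late:
branch
Airport      2656
Downtown     4585
Main        18542
Name: rate_bp_times_late, dtype: int64
reset_index():
     branch  rate_bp_times_late
0   Airport                2656
1  Downtown                4585
2      Main               18542
Taking the mean of column 'rate_bp_times_late' gives 8594.33333333.

8594.33333333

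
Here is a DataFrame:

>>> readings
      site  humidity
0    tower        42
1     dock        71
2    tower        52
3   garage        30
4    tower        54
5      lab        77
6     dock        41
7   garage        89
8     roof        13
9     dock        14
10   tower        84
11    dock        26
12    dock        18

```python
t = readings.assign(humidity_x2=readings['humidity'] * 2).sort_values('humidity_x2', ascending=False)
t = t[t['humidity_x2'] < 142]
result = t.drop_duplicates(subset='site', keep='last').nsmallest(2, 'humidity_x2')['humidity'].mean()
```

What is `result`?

add column humidity_x2 = readings['humidity'] * 2:
      site  humidity  humidity_x2
0    tower        42           84
1     dock        71          142
2    tower        52          104
3   garage        30           60
4    tower        54          108
5      lab        77          154
6     dock        41           82
7   garage        89          178
8     roof        13           26
9     dock        14           28
10   tower        84          168
11    dock        26           52
12    dock        18           36
sort by humidity_x2 descending:
      site  humidity  humidity_x2
7   garage        89          178
10   tower        84          168
5      lab        77          154
1     dock        71          142
4    tower        54          108
2    tower        52          104
0    tower        42           84
6     dock        41           82
3   garage        30           60
11    dock        26           52
12    dock        18           36
9     dock        14           28
8     roof        13           26
filter rows where humidity_x2 < 142:
      site  humidity  humidity_x2
4    tower        54          108
2    tower        52          104
0    tower        42           84
6     dock        41           82
3   garage        30           60
11    dock        26           52
12    dock        18           36
9     dock        14           28
8     roof        13           26
drop duplicate site (keep=last):
     site  humidity  humidity_x2
0   tower        42           84
3  garage        30           60
9    dock        14           28
8    roof        13           26
take 2 rows with smallest humidity_x2:
   site  humidity  humidity_x2
8  roof        13           26
9  dock        14           28
Finally, mean of column 'humidity' = 13.5.

13.5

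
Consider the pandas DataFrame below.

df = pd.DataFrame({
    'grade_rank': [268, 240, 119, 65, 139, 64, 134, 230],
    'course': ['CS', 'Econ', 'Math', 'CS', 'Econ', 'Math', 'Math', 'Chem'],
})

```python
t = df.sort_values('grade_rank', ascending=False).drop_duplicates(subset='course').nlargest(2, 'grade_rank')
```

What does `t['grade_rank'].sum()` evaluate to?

sort by grade_rank descending:
   grade_rank course
0         268     CS
1         240   Econ
7         230   Chem
4         139   Econ
6         134   Math
2         119   Math
3          65     CS
5          64   Math
drop duplicate course (keep=first):
   grade_rank course
0         268     CS
1         240   Econ
7         230   Chem
6         134   Math
take 2 rows with largest grade_rank:
   grade_rank course
0         268     CS
1         240   Econ
Then the sum of column 'grade_rank': 508

508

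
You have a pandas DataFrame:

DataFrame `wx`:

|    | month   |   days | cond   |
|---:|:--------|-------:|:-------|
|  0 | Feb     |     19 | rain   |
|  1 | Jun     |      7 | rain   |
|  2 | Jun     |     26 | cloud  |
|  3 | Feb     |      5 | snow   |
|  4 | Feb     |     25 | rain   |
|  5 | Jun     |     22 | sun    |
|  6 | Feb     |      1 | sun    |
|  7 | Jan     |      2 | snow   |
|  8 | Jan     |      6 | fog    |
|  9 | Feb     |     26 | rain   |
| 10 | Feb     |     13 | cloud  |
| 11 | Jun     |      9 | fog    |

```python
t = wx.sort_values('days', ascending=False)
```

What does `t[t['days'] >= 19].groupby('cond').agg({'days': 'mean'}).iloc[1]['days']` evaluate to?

23.3333333333

sort by days descending:
   month  days   cond
2    Jun    26  cloud
9    Feb    26   rain
4    Feb    25   rain
5    Jun    22    sun
0    Feb    19   rain
10   Feb    13  cloud
11   Jun     9    fog
1    Jun     7   rain
8    Jan     6    fog
3    Feb     5   snow
7    Jan     2   snow
6    Feb     1    sun
filter rows where days >= 19:
  month  days   cond
2   Jun    26  cloud
9   Feb    26   rain
4   Feb    25   rain
5   Jun    22    sun
0   Feb    19   rain
group by cond, mean of days:
            days
cond            
cloud  26.000000
rain   23.333333
sun    22.000000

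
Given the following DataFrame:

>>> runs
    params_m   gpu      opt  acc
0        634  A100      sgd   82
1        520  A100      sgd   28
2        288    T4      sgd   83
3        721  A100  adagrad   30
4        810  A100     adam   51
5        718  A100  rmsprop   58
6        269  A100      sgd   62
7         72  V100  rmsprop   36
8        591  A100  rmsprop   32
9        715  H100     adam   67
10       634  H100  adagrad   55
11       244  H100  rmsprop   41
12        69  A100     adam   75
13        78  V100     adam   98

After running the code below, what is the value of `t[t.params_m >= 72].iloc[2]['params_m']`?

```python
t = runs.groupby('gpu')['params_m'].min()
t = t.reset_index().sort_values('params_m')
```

group by gpu, min of params_m:
gpu
A100     69
H100    244
T4      288
V100     72
Name: params_m, dtype: int64
reset_index():
    gpu  params_m
0  A100        69
1  H100       244
2    T4       288
3  V100        72
sort by params_m:
    gpu  params_m
0  A100        69
3  V100        72
1  H100       244
2    T4       288
filter rows where params_m >= 72:
    gpu  params_m
3  V100        72
1  H100       244
2    T4       288
Taking the value at position 2, column 'params_m' gives 288.

288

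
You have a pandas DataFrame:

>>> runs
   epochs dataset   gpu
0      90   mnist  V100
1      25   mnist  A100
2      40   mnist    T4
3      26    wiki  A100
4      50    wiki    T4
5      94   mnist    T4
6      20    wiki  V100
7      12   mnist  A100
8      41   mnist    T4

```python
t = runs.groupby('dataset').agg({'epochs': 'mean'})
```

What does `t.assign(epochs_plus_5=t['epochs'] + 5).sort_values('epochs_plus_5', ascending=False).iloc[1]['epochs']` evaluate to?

group by dataset, mean of epochs:
            epochs
dataset           
mnist    50.333333
wiki     32.000000
add column epochs_plus_5 = t['epochs'] + 5:
            epochs  epochs_plus_5
dataset                          
mnist    50.333333      55.333333
wiki     32.000000      37.000000
sort by epochs_plus_5 descending:
            epochs  epochs_plus_5
dataset                          
mnist    50.333333      55.333333
wiki     32.000000      37.000000
Then the value at position 1, column 'epochs': 32.0

32.0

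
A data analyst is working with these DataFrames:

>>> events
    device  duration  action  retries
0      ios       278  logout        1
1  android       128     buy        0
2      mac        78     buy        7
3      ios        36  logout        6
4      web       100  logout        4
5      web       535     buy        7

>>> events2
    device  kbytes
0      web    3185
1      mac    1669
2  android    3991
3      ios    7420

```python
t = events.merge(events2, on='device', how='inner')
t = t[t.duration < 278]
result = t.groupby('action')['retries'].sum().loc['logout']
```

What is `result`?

merge on 'device' (how='inner') → 6 rows:
    device  duration  action  retries  kbytes
0      ios       278  logout        1    7420
1  android       128     buy        0    3991
2      mac        78     buy        7    1669
3      ios        36  logout        6    7420
4      web       100  logout        4    3185
5      web       535     buy        7    3185
filter rows where duration < 278:
    device  duration  action  retries  kbytes
1  android       128     buy        0    3991
2      mac        78     buy        7    1669
3      ios        36  logout        6    7420
4      web       100  logout        4    3185
group by action, sum of retries:
action
buy        7
logout    10
Name: retries, dtype: int64
Then the value at index 'logout': 10

10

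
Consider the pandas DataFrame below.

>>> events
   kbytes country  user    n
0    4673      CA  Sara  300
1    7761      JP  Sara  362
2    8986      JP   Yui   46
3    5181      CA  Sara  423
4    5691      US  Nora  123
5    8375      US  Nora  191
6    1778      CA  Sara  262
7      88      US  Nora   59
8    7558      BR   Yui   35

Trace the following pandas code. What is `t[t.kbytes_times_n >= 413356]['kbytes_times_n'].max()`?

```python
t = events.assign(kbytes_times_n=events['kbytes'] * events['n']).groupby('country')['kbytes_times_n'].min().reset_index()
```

add column kbytes_times_n = events['kbytes'] * events['n']:
   kbytes country  user    n  kbytes_times_n
0    4673      CA  Sara  300         1401900
1    7761      JP  Sara  362         2809482
2    8986      JP   Yui   46          413356
3    5181      CA  Sara  423         2191563
4    5691      US  Nora  123          699993
5    8375      US  Nora  191         1599625
6    1778      CA  Sara  262          465836
7      88      US  Nora   59            5192
8    7558      BR   Yui   35          264530
group by country, min of kbytes_times_n:
country
BR    264530
CA    465836
JP    413356
US      5192
Name: kbytes_times_n, dtype: int64
reset_index():
  country  kbytes_times_n
0      BR          264530
1      CA          465836
2      JP          413356
3      US            5192
filter rows where kbytes_times_n >= 413356:
  country  kbytes_times_n
1      CA          465836
2      JP          413356
The max of column 'kbytes_times_n' is 465836.

465836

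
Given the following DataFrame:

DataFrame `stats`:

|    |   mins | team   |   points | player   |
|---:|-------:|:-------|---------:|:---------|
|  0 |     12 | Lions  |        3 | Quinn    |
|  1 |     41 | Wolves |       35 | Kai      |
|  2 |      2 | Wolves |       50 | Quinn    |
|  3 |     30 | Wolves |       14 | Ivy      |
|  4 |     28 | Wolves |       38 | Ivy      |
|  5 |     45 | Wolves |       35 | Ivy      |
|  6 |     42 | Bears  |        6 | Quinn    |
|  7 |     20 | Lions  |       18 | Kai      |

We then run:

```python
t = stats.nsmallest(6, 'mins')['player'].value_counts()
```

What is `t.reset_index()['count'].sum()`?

6

take 6 rows with smallest mins:
   mins    team  points player
2     2  Wolves      50  Quinn
0    12   Lions       3  Quinn
7    20   Lions      18    Kai
4    28  Wolves      38    Ivy
3    30  Wolves      14    Ivy
1    41  Wolves      35    Kai
value_counts of player:
player
Quinn    2
Kai      2
Ivy      2
Name: count, dtype: int64
reset_index():
  player  count
0  Quinn      2
1    Kai      2
2    Ivy      2
So sum() = 6.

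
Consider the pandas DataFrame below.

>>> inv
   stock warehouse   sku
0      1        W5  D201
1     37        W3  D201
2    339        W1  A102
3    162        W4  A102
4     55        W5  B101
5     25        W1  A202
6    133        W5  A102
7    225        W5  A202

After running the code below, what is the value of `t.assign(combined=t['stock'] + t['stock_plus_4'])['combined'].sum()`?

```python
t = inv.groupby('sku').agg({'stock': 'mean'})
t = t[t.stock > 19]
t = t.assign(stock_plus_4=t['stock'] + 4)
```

group by sku, mean of stock:
           stock
sku             
A102  211.333333
A202  125.000000
B101   55.000000
D201   19.000000
filter rows where stock > 19:
           stock
sku             
A102  211.333333
A202  125.000000
B101   55.000000
add column stock_plus_4 = t['stock'] + 4:
           stock  stock_plus_4
sku                           
A102  211.333333    215.333333
A202  125.000000    129.000000
B101   55.000000     59.000000
add column combined = t['stock'] + t['stock_plus_4']:
           stock  stock_plus_4    combined
sku                                       
A102  211.333333    215.333333  426.666667
A202  125.000000    129.000000  254.000000
B101   55.000000     59.000000  114.000000

794.666666667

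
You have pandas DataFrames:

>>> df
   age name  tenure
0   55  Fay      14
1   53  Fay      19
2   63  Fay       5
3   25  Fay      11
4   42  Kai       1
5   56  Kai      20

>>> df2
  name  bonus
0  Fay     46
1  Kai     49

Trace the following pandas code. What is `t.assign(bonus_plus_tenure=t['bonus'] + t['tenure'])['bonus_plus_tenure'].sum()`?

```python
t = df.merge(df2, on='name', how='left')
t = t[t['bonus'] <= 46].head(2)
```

merge on 'name' (how='left') → 6 rows:
   age name  tenure  bonus
0   55  Fay      14     46
1   53  Fay      19     46
2   63  Fay       5     46
3   25  Fay      11     46
4   42  Kai       1     49
5   56  Kai      20     49
filter rows where bonus <= 46:
   age name  tenure  bonus
0   55  Fay      14     46
1   53  Fay      19     46
2   63  Fay       5     46
3   25  Fay      11     46
take first 2 rows:
   age name  tenure  bonus
0   55  Fay      14     46
1   53  Fay      19     46
add column bonus_plus_tenure = t['bonus'] + t['tenure']:
   age name  tenure  bonus  bonus_plus_tenure
0   55  Fay      14     46                 60
1   53  Fay      19     46                 65
Reading off the sum of column 'bonus_plus_tenure', we get 125.

125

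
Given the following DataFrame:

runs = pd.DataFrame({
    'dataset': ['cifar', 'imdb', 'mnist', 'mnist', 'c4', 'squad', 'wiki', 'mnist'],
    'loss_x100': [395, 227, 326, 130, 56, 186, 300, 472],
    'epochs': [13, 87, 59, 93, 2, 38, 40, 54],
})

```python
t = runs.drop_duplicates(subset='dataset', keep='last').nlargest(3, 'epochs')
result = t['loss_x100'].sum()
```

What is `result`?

999

drop duplicate dataset (keep=last):
  dataset  loss_x100  epochs
0   cifar        395      13
1    imdb        227      87
4      c4         56       2
5   squad        186      38
6    wiki        300      40
7   mnist        472      54
take 3 rows with largest epochs:
  dataset  loss_x100  epochs
1    imdb        227      87
7   mnist        472      54
6    wiki        300      40
sum of column 'loss_x100' → 999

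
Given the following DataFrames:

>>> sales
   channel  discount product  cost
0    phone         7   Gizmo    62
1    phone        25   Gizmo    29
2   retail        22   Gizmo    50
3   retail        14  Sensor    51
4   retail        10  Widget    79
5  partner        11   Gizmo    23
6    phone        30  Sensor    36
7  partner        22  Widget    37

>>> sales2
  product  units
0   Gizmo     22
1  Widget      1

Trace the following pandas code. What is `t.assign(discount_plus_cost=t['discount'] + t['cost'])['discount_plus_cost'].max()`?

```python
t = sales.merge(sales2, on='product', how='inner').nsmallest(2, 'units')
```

merge on 'product' (how='inner') → 6 rows:
   channel  discount product  cost  units
0    phone         7   Gizmo    62     22
1    phone        25   Gizmo    29     22
2   retail        22   Gizmo    50     22
3   retail        10  Widget    79      1
4  partner        11   Gizmo    23     22
5  partner        22  Widget    37      1
take 2 rows with smallest units:
   channel  discount product  cost  units
3   retail        10  Widget    79      1
5  partner        22  Widget    37      1
add column discount_plus_cost = t['discount'] + t['cost']:
   channel  discount product  cost  units  discount_plus_cost
3   retail        10  Widget    79      1                  89
5  partner        22  Widget    37      1                  59

89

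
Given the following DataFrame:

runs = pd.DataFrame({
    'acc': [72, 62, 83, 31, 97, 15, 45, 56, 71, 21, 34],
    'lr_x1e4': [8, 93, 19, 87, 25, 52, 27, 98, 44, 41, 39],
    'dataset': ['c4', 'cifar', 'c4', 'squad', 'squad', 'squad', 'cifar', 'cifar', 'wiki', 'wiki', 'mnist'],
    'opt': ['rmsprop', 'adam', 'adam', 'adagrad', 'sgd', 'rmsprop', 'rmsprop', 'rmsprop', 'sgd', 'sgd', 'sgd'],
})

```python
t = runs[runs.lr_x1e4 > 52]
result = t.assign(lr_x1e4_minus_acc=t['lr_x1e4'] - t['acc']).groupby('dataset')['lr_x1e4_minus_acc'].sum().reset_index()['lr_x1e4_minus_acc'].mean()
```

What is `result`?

filter rows where lr_x1e4 > 52:
   acc  lr_x1e4 dataset      opt
1   62       93   cifar     adam
3   31       87   squad  adagrad
7   56       98   cifar  rmsprop
add column lr_x1e4_minus_acc = t['lr_x1e4'] - t['acc']:
   acc  lr_x1e4 dataset      opt  lr_x1e4_minus_acc
1   62       93   cifar     adam                 31
3   31       87   squad  adagrad                 56
7   56       98   cifar  rmsprop                 42
group by dataset, sum of lr_x1e4_minus_acc:
dataset
cifar    73
squad    56
Name: lr_x1e4_minus_acc, dtype: int64
reset_index():
  dataset  lr_x1e4_minus_acc
0   cifar                 73
1   squad                 56

64.5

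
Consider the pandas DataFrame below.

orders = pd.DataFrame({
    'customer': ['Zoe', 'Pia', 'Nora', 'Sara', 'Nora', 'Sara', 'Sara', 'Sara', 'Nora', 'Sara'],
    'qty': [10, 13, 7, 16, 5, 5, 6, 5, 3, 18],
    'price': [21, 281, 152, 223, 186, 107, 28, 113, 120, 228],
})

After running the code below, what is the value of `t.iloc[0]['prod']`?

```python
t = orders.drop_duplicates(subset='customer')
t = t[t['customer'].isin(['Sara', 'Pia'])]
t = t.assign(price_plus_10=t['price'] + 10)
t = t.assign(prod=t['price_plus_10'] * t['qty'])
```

3783

drop duplicate customer (keep=first):
  customer  qty  price
0      Zoe   10     21
1      Pia   13    281
2     Nora    7    152
3     Sara   16    223
filter rows where customer in ['Sara', 'Pia']:
  customer  qty  price
1      Pia   13    281
3     Sara   16    223
add column price_plus_10 = t['price'] + 10:
  customer  qty  price  price_plus_10
1      Pia   13    281            291
3     Sara   16    223            233
add column prod = t['price_plus_10'] * t['qty']:
  customer  qty  price  price_plus_10  prod
1      Pia   13    281            291  3783
3     Sara   16    223            233  3728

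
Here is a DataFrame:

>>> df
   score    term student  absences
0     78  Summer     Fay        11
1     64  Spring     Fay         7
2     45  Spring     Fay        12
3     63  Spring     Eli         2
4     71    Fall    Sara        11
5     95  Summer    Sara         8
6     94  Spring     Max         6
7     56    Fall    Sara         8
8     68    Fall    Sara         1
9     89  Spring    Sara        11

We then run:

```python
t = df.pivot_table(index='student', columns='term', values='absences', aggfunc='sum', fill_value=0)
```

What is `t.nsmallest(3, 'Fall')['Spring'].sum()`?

27

pivot: rows=student, cols=term, sum(absences):
term     Fall  Spring  Summer
student                      
Eli         0       2       0
Fay         0      19      11
Max         0       6       0
Sara       20      11       8
take 3 rows with smallest Fall:
term     Fall  Spring  Summer
student                      
Eli         0       2       0
Fay         0      19      11
Max         0       6       0
The sum of column 'Spring' is 27.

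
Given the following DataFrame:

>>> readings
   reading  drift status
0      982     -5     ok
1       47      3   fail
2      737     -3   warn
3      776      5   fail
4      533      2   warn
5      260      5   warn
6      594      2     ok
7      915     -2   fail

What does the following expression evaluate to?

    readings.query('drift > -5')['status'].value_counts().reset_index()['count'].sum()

7

filter rows where drift > -5:
   reading  drift status
1       47      3   fail
2      737     -3   warn
3      776      5   fail
4      533      2   warn
5      260      5   warn
6      594      2     ok
7      915     -2   fail
value_counts of status:
status
fail    3
warn    3
ok      1
Name: count, dtype: int64
reset_index():
  status  count
0   fail      3
1   warn      3
2     ok      1
So sum() = 7.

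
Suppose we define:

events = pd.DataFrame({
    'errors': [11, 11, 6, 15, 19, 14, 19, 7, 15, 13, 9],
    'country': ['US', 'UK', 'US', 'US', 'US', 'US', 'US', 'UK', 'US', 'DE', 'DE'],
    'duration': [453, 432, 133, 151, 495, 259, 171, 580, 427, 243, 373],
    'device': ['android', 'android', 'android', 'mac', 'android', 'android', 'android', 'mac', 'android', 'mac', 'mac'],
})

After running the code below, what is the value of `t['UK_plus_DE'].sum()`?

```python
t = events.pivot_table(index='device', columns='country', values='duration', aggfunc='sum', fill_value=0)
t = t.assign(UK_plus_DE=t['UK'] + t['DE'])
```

1628

pivot: rows=device, cols=country, sum(duration):
country   DE   UK    US
device                 
android    0  432  1938
mac      616  580   151
add column UK_plus_DE = t['UK'] + t['DE']:
country   DE   UK    US  UK_plus_DE
device                             
android    0  432  1938         432
mac      616  580   151        1196
Finally, sum of column 'UK_plus_DE' = 1628.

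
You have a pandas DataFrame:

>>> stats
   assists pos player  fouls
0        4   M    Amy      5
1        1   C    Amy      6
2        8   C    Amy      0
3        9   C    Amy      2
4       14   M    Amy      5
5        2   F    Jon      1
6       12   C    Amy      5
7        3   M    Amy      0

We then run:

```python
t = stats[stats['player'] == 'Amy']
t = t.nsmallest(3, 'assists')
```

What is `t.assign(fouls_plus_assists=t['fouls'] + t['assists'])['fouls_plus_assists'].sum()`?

filter rows where player == 'Amy':
   assists pos player  fouls
0        4   M    Amy      5
1        1   C    Amy      6
2        8   C    Amy      0
3        9   C    Amy      2
4       14   M    Amy      5
6       12   C    Amy      5
7        3   M    Amy      0
take 3 rows with smallest assists:
   assists pos player  fouls
1        1   C    Amy      6
7        3   M    Amy      0
0        4   M    Amy      5
add column fouls_plus_assists = t['fouls'] + t['assists']:
   assists pos player  fouls  fouls_plus_assists
1        1   C    Amy      6                   7
7        3   M    Amy      0                   3
0        4   M    Amy      5                   9
Then the sum of column 'fouls_plus_assists': 19

19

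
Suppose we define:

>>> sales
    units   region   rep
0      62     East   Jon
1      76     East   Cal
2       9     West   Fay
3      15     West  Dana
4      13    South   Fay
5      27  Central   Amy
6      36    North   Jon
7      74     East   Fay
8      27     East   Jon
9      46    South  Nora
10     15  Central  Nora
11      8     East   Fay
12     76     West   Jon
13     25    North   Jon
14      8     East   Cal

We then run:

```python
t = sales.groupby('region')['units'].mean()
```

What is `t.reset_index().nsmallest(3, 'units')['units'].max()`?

30.5

group by region, mean of units:
region
Central    21.000000
East       42.500000
North      30.500000
South      29.500000
West       33.333333
Name: units, dtype: float64
reset_index():
    region      units
0  Central  21.000000
1     East  42.500000
2    North  30.500000
3    South  29.500000
4     West  33.333333
take 3 rows with smallest units:
    region  units
0  Central   21.0
3    South   29.5
2    North   30.5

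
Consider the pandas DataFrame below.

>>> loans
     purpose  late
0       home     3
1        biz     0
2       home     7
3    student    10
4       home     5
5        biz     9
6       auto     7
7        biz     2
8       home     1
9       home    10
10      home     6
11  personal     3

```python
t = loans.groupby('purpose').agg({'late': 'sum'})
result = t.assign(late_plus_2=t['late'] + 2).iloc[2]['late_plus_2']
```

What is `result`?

34

group by purpose, sum of late:
          late
purpose       
auto         7
biz         11
home        32
personal     3
student     10
add column late_plus_2 = t['late'] + 2:
          late  late_plus_2
purpose                    
auto         7            9
biz         11           13
home        32           34
personal     3            5
student     10           12
Then the value at position 2, column 'late_plus_2': 34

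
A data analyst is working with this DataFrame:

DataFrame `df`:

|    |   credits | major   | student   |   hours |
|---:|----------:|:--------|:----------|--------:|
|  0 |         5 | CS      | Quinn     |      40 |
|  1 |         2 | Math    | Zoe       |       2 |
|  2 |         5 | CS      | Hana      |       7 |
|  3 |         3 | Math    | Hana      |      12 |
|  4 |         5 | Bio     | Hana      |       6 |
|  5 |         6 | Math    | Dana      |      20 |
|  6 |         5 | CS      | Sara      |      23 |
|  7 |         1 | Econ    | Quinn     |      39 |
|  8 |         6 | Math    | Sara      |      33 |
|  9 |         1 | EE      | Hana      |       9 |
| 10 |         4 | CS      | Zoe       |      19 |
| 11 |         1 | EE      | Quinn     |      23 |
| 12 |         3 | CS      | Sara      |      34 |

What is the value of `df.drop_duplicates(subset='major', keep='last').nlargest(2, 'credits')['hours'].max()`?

33

drop duplicate major (keep=last):
    credits major student  hours
4         5   Bio    Hana      6
7         1  Econ   Quinn     39
8         6  Math    Sara     33
11        1    EE   Quinn     23
12        3    CS    Sara     34
take 2 rows with largest credits:
   credits major student  hours
8        6  Math    Sara     33
4        5   Bio    Hana      6
Then the max of column 'hours': 33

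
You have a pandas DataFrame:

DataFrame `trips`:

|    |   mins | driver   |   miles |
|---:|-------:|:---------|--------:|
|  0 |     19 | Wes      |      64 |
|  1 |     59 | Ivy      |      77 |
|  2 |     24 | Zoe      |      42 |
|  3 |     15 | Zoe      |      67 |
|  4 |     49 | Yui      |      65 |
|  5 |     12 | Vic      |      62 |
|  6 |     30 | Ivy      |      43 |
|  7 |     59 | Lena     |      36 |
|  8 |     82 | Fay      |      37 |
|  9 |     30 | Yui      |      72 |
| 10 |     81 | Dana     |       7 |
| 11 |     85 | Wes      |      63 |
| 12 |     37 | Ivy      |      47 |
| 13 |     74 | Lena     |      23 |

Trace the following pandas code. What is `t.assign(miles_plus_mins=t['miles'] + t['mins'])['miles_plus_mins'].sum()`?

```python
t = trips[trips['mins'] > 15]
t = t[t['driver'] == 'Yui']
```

216

filter rows where mins > 15:
    mins driver  miles
0     19    Wes     64
1     59    Ivy     77
2     24    Zoe     42
4     49    Yui     65
6     30    Ivy     43
7     59   Lena     36
8     82    Fay     37
9     30    Yui     72
10    81   Dana      7
11    85    Wes     63
12    37    Ivy     47
13    74   Lena     23
filter rows where driver == 'Yui':
   mins driver  miles
4    49    Yui     65
9    30    Yui     72
add column miles_plus_mins = t['miles'] + t['mins']:
   mins driver  miles  miles_plus_mins
4    49    Yui     65              114
9    30    Yui     72              102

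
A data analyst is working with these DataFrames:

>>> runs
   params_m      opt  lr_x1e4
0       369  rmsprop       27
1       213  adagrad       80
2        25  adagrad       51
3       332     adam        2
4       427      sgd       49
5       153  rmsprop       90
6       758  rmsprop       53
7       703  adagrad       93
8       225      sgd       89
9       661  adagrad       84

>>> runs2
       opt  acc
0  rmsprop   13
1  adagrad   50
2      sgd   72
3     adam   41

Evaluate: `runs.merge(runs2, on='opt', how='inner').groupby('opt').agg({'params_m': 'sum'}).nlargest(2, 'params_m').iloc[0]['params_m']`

1602

merge on 'opt' (how='inner') → 10 rows:
   params_m      opt  lr_x1e4  acc
0       369  rmsprop       27   13
1       213  adagrad       80   50
2        25  adagrad       51   50
3       332     adam        2   41
4       427      sgd       49   72
5       153  rmsprop       90   13
6       758  rmsprop       53   13
7       703  adagrad       93   50
8       225      sgd       89   72
9       661  adagrad       84   50
group by opt, sum of params_m:
         params_m
opt              
adagrad      1602
adam          332
rmsprop      1280
sgd           652
take 2 rows with largest params_m:
         params_m
opt              
adagrad      1602
rmsprop      1280
Taking the value at position 0, column 'params_m' gives 1602.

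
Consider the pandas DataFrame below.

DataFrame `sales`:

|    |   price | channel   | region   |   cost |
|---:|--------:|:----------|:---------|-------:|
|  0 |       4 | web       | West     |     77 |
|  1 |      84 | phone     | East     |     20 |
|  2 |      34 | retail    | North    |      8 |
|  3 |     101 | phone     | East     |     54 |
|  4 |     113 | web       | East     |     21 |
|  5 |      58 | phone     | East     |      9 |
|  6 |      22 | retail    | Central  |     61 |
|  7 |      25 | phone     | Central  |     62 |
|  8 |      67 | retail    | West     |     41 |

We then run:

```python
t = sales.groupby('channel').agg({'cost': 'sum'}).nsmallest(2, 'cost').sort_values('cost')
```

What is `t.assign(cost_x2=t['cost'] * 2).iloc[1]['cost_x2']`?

group by channel, sum of cost:
         cost
channel      
phone     145
retail    110
web        98
take 2 rows with smallest cost:
         cost
channel      
web        98
retail    110
sort by cost:
         cost
channel      
web        98
retail    110
add column cost_x2 = t['cost'] * 2:
         cost  cost_x2
channel               
web        98      196
retail    110      220

220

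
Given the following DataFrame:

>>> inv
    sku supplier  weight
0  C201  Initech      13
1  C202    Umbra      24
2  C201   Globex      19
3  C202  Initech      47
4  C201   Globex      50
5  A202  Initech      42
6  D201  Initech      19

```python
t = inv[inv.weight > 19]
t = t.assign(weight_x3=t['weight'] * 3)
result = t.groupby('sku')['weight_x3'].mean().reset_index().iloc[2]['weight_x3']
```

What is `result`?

filter rows where weight > 19:
    sku supplier  weight
1  C202    Umbra      24
3  C202  Initech      47
4  C201   Globex      50
5  A202  Initech      42
add column weight_x3 = t['weight'] * 3:
    sku supplier  weight  weight_x3
1  C202    Umbra      24         72
3  C202  Initech      47        141
4  C201   Globex      50        150
5  A202  Initech      42        126
group by sku, mean of weight_x3:
sku
A202    126.0
C201    150.0
C202    106.5
Name: weight_x3, dtype: float64
reset_index():
    sku  weight_x3
0  A202      126.0
1  C201      150.0
2  C202      106.5
Then the value at position 2, column 'weight_x3': 106.5

106.5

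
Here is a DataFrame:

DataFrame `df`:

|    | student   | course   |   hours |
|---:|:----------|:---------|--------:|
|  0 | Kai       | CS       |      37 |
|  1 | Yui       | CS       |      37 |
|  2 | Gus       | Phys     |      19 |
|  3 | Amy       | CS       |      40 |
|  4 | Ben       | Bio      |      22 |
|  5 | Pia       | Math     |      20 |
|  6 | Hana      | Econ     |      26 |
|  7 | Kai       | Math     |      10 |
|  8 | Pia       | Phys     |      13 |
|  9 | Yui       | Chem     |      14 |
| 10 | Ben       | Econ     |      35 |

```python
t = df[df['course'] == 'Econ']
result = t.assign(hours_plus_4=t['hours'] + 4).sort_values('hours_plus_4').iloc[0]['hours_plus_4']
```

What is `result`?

filter rows where course == 'Econ':
   student course  hours
6     Hana   Econ     26
10     Ben   Econ     35
add column hours_plus_4 = t['hours'] + 4:
   student course  hours  hours_plus_4
6     Hana   Econ     26            30
10     Ben   Econ     35            39
sort by hours_plus_4:
   student course  hours  hours_plus_4
6     Hana   Econ     26            30
10     Ben   Econ     35            39
Hence 30.

30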